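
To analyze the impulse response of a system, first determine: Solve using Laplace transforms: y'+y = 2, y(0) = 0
Take L of both sides: sY(s)-0+Y(s)=2/s
Y(s)(s+1)=2/s+0
Y(s)=2/(s(s+1))+0/(s+1)
Partial fractions: 2/(s(s+1))=2/s - 2/(s+1)
So Y(s)=2/s - 2/(s+1)
Inverse transform (L^(-1){1/s}=1, L^(-1){1/(s+1)}=e^(-t)):

Answer: y(t)=2-2·e^(-t)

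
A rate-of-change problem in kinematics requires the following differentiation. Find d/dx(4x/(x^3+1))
Quotient rule: (f/g)' = (f'g - fg')/g²
f = 4x, f' = 4
g = x^3+1, g' = 3x^2

Answer: (4·(x^3+1)-12x^3)/(x^3+1)²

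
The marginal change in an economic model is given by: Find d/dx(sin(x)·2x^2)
Product rule: (fg)' = f'g + fg'
f = sin(x), f' = cos(x)
g = 2x^2, g' = 4x

Answer: 2·cos(x)·x^2 + 4·sin(x)·x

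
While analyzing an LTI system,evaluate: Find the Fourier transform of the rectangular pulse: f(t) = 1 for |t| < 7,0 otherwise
F(omega) = integral from -7 to 7 of e^(-j * omega * t) dt
= 2 * sin(7 * omega)/omega = 14 * sinc(7 * omega/pi)

Answer: 2 * sin(7 * omega)/omega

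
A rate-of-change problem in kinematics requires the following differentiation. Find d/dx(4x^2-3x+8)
Power rule: d/dx(ax^n) = n·a·x^(n-1)
Term by term: 8·x - 3

Answer: 8x - 3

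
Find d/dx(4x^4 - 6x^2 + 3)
Power rule: d/dx(ax^n) = n·a·x^(n-1)
Term by term: 16·x^3 - 12·x

Answer: 16x^3 - 12x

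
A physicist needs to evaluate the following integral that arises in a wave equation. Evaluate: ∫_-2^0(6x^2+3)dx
Step 1: Find antiderivative F(x)=2x^3 + 3x
Step 2: F(0) - F(-2)=0 - (-22)=22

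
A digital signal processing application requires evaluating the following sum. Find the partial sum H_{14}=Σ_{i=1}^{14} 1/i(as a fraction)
H_14 = 1 + 1/2 + 1/3 + ... + 1/14
= 1171733/360360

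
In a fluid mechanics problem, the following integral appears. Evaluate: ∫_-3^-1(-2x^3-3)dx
Step 1: Find antiderivative F(x) = (-1/2)x^4-3x
Step 2: F(-1) - F(-3) = 5/2 - (-63/2) = 34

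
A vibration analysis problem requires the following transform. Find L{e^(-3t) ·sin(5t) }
First shifting: L{e^(at)f(t)} = F(s-a)
L{sin(5t)} = 5/(s²+25)
Shift: 5/((s+3)²+25)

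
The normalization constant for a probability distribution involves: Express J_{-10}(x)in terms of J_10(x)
For integer n: J_{-n}(x)=(-1)^n J_n(x)
With n=10: J_{-10}(x)=(-1)^10 J_10(x)=J_10(x)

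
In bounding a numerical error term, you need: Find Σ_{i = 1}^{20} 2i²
= 2·n(n + 1)(2n + 1)/6 = 2·20·21·41/6 = 5740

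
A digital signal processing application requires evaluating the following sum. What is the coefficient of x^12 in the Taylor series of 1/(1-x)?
1/(1-x) = Σ x^n for |x|<1
All coefficients are 1

Answer: 1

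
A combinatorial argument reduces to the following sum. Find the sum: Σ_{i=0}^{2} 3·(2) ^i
Geometric series: S=a(1 - r^n)/(1 - r)
a=3, r=2, n=3
S=3(1 - 8)/-1=21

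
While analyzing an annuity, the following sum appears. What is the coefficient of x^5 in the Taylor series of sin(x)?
sin(x)=Σ (-1)^k x^(2k + 1)/(2k + 1)!
For x^5: (-1)^2/5!=1/120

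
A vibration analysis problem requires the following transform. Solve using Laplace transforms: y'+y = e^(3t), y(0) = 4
Take L: sY - 4+Y = 1/(s-3)
Y(s+1) = 1/(s-3)+4
Y = 1/((s-3)(s+1))+4/(s+1)
Partial fractions: 1/((s-3)(s+1)) = (1/4)/(s-3) - (1/4)/(s+1)
So Y = (1/4)/(s-3)+(15/4)/(s+1)
Inverse Laplace transform (L^(-1){1/(s-3)} = e^(3t), L^(-1){1/(s+1)} = e^(-t)):

Answer: y(t) = (1/4)·e^(3t)+(15/4)·e^(-t)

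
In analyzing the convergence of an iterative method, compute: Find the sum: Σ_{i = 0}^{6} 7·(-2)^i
Geometric series: S=a(1 - r^n)/(1 - r)
a=7, r=-2, n=7
S=7(1+128)/3=301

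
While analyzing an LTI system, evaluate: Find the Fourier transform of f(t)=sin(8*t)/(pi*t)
sin(W*t)/(pi*t)=(W/pi)*sinc(W*t/pi) is the impulse response of the ideal low-pass filter with cutoff W (here W=8).
Its Fourier transform is a rectangular function:
F(omega)=1 for |omega| < 8, 0 otherwise

Answer: rect(omega/16) [i.e., 1 for |omega| < 8, 0 otherwise]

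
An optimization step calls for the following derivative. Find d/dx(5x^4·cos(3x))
Product rule: (fg)'=f'g + fg'
f=5x^4, f'=20x^3
g=cos(3x), g'=-3·sin(3x)

Answer: 20x^3·cos(3x) - 15x^4·sin(3x)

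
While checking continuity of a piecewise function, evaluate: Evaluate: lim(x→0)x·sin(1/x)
Squeeze theorem: -|x| ≤ x·sin(1/x) ≤ |x|
Since x → 0 as x → 0, by squeeze theorem the limit is 0

Answer: 0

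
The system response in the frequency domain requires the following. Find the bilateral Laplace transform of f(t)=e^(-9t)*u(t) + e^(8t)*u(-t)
For e^(-9t)*u(t): L = 1/(s+9), Re(s) > -9
For e^(8t)*u(-t): L = -1/(s-8), Re(s) < 8
Combined: F(s) = 1/(s+9)-1/(s-8), -9 < Re(s) < 8

Answer: 1/(s+9)-1/(s-8), ROC: -9 < Re(s) < 8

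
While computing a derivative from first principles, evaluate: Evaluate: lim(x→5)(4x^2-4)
Polynomial is continuous, so substitute x = 5:
4·5^2-4 = 96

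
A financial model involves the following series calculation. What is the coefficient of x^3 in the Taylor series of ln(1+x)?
ln(1 + x) = Σ (-1)^(n + 1) x^n/n
Coefficient of x^3 = (-1)^4/3 = 1/3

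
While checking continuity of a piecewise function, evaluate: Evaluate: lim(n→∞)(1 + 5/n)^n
This is the definition of e^5: lim(1+5/n)^n = e^5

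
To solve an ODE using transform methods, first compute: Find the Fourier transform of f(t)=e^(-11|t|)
Using the standard pair: F{e^(-a|t|)}=2a/(a^2 + omega^2)
With a=11: F(omega)=22/(121 + omega^2)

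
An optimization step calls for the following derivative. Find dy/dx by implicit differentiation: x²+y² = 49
Differentiate both sides: 2x + 2y·(dy/dx) = 0
Solve: dy/dx = -2x/(2y) = -x/y

Answer: dy/dx = -x/y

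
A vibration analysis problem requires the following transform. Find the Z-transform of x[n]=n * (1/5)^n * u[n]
Using the property Z{n*a^n*u[n]}=az/(z-a)^2
With a=1/5: X(z)=(1/5)z/(z - 1/5)^2, |z| > 1/5

Answer: (1/5)z/(z - 1/5)^2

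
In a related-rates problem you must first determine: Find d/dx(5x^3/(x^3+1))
Quotient rule: (f/g)'=(f'g - fg')/g²
f=5x^3, f'=15x^2
g=x^3+1, g'=3x^2

Answer: (15x^2·(x^3+1)-15x^5)/(x^3+1)²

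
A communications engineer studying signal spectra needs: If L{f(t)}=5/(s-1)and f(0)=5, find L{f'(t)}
L{f'(t)} = s·F(s) - f(0) = 5s/(s-1)-5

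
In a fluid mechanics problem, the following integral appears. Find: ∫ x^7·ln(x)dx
By parts: u=ln(x), dv=x^7 dx
du=1/x dx, v=x^8/8
=x^8·ln(x)/8 - ∫ x^7/8 dx
=x^8·ln(x)/8 - x^8/64+C

Answer: x^8(ln(x)/8-1/64)+C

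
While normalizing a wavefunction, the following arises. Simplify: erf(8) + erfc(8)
By definition erfc(x)=1 - erf(x)
erf(8) + erfc(8)=erf(8) + 1 - erf(8)=1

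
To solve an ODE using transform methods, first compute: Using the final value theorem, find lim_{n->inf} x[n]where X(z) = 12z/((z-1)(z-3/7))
Final value theorem: lim x[n] = lim_{z->1} (z-1)*X(z)
(z-1)*X(z) = 12z/(z-3/7)
As z->1: 12/(1 - 3/7) = 12/(4/7) = 21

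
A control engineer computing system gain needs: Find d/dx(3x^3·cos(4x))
Product rule: (fg)'=f'g+fg'
f=3x^3, f'=9x^2
g=cos(4x), g'=-4·sin(4x)

Answer: 9x^2·cos(4x)-12x^3·sin(4x)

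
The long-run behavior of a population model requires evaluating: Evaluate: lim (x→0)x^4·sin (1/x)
Squeeze theorem: -|x^4| ≤ x^4·sin(1/x) ≤ |x^4|
Since x^4 → 0 as x → 0, by squeeze theorem the limit is 0

Answer: 0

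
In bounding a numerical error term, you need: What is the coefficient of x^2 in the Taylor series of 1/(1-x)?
1/(1-x)=Σ x^n for |x|<1
All coefficients are 1

Answer: 1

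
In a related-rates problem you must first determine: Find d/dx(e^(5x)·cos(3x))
Product rule: (fg)'=f'g+fg'
f=e^(5x), f'=5·e^(5x)
g=cos(3x), g'=-3·sin(3x)

Answer: 5·e^(5x)·cos(3x)-3·e^(5x)·sin(3x)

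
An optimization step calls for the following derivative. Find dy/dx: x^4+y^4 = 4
Differentiate: 4x^3+4y^3·(dy/dx)=0
dy/dx=-4x^3/(4y^3)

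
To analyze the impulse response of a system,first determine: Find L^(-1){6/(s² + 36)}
L^(-1){w/(s²+w²)}=sin(wt)
Here w=6

Answer: sin(6t)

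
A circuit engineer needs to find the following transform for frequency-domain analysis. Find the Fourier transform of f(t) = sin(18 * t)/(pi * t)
sin(W*t)/(pi*t) = (W/pi)*sinc(W*t/pi) is the impulse response of the ideal low-pass filter with cutoff W (here W = 18).
Its Fourier transform is a rectangular function:
F(omega) = 1 for |omega| < 18, 0 otherwise

Answer: rect(omega/36) [i.e., 1 for |omega| < 18, 0 otherwise]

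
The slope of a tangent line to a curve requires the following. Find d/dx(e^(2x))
Chain rule: d/dx[e^u]=e^u · u' where u=2x
u'=2

Answer: 2·e^(2x)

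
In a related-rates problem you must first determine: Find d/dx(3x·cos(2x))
Product rule: (fg)'=f'g + fg'
f=3x, f'=3
g=cos(2x), g'=-2·sin(2x)

Answer: 3·cos(2x) - 6x·sin(2x)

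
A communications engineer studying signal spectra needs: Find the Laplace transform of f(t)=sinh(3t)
L{sinh(at)} = a/(s²-a²)
L{sinh(3t)} = 3/(s²-9)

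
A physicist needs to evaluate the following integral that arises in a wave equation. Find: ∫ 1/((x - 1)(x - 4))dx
Partial fractions: 1/((x-1)(x-4))=A/(x-1)+B/(x-4)
A=-1/3, B=1/3
∫ [-1/3· 1/(x-1)+1/3· 1/(x-4)] dx
=(1/3)[ln|x-4| - ln|x-1|]+C

Answer: (1/3)·ln|(x-4)/(x-1)|+C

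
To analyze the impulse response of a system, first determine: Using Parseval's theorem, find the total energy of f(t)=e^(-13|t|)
Parseval's theorem: E = integral |f(t)|^2 dt = (1/2pi) integral |F(omega)|^2 domega
E = integral_{-inf}^{inf} e^(-26|t|) dt = 2 * integral_0^inf e^(-26t) dt = 2/(2 * 13) = 1/13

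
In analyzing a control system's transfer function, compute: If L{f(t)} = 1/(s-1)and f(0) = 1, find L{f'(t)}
L{f'(t)} = s·F(s) - f(0) = s/(s-1)-1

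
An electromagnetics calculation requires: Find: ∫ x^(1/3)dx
Power rule: ∫ x^(1/3) dx = x^(4/3)/(4/3) + C

Answer: (3/4)·x^(4/3) + C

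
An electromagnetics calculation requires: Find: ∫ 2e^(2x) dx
Since d/dx[e^(2x)] = 2e^(2x), we get 1 e^(2x)+C

Answer: e^(2x)+C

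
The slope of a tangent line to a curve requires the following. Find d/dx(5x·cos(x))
Product rule: (fg)'=f'g+fg'
f=5x, f'=5
g=cos(x), g'=-sin(x)

Answer: 5·cos(x)-5x·sin(x)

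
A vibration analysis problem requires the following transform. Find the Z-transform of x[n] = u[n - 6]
Using the time-shift property: Z{u[n-6]}=z^(-6) * z/(z-1)
=z^(-5)/(z-1)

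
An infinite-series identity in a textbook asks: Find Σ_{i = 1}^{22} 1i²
=1·n(n + 1)(2n + 1)/6=1·22·23·45/6=3795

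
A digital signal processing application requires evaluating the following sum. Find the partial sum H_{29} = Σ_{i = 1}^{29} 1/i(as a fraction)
H_29 = 1 + 1/2 + 1/3 + ... + 1/29
= 9227046511387/2329089562800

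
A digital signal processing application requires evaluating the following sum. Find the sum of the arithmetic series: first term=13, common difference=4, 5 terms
Last term: a_n = 13+(5-1)·4 = 29
Sum = n(a_1+a_n)/2 = 5(13+29)/2 = 105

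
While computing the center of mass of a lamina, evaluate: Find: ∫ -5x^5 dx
Using power rule: ∫ -5x^5 dx=-5/6 x^6+C=(-5/6)x^6+C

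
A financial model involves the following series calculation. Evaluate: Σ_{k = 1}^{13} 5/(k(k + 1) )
Partial fractions: 5/(k(k + 1)) = 5/k - 5/(k + 1)
Telescoping sum: 5(1 - 1/14) = 5·13/14

Answer: 65/14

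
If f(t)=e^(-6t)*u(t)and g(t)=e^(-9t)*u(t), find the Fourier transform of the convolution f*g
By the convolution theorem: F{f * g}=F(omega) * G(omega)
F(omega)=1/(6 + j * omega), G(omega)=1/(9 + j * omega)
F{f * g}=1/((6 + j * omega)(9 + j * omega))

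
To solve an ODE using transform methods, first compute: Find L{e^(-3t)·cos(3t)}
First shifting: L{e^(at)f(t)}=F(s-a)
L{cos(3t)}=s/(s²+9)
Shift: (s+3)/((s+3)²+9)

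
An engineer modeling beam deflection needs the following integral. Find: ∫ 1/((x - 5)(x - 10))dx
Partial fractions: 1/((x-5)(x-10)) = A/(x-5)+B/(x-10)
A = -1/5, B = 1/5
∫ [-1/5· 1/(x-5)+1/5· 1/(x-10)] dx
= (1/5)[ln|x-10| - ln|x-5|]+C

Answer: (1/5)·ln|(x-10)/(x-5)|+C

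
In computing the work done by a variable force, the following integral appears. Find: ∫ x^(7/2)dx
Power rule: ∫ x^(7/2) dx=x^(9/2)/(9/2)+C

Answer: (2/9)·x^(9/2)+C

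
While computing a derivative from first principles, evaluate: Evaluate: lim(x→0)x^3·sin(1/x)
Squeeze theorem: -|x^3| ≤ x^3·sin(1/x) ≤ |x^3|
Since x^3 → 0 as x → 0, by squeeze theorem the limit is 0

Answer: 0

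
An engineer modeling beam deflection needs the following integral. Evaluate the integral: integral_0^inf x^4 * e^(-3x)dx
This is a Gamma integral. Substitute u=3x (du=3 dx):
integral_0^inf x^4*e^(-3x) dx=(1/3^5) integral_0^inf u^4*e^(-u) du
=Gamma(5)/3^5=4!/3^5=24/243

Answer: 8/81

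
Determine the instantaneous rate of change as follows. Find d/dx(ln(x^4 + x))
Chain rule: d/dx[ln(u)]=u'/u where u=x^4 + x
u'=4x^3 + 1

Answer: (4x^3 + 1)/(x^4 + x)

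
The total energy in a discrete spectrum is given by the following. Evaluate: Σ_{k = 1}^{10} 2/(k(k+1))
Partial fractions: 2/(k(k + 1)) = 2/k - 2/(k + 1)
Telescoping sum: 2(1 - 1/11) = 2·10/11

Answer: 20/11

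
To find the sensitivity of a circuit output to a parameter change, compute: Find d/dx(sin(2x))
Chain rule: d/dx[sin(u)]=cos(u)·u' where u=2x
u'=2

Answer: 2·cos(2x)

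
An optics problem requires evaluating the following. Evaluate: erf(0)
erf(0)=0 (error function is odd and erf(0)=0 by definition)

Answer: 0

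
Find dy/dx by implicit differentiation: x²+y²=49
Differentiate both sides: 2x+2y·(dy/dx)=0
Solve: dy/dx=-2x/(2y)=-x/y

Answer: dy/dx=-x/y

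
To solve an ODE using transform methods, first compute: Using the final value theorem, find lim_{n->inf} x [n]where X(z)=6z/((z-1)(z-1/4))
Final value theorem: lim x[n] = lim_{z->1} (z-1) * X(z)
(z-1) * X(z) = 6z/(z-1/4)
As z->1: 6/(1 - 1/4) = 6/(3/4) = 8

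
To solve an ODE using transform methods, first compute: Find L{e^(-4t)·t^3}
First shifting: L{e^(at)f(t)} = F(s-a)
L{t^3} = 6/s^4
Shift s → s+4: 6/(s+4)^4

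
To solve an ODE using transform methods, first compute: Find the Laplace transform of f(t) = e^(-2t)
L{e^(at)} = 1/(s-a)
L{e^(-2t)} = 1/(s + 2)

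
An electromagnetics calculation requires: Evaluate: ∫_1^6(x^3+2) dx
Step 1: Find antiderivative F(x)=(1/4)x^4+2x
Step 2: F(6) - F(1)=336 - (9/4)=1335/4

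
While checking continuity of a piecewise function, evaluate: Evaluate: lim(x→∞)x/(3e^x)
Apply L'Hôpital 1 times (∞/∞ each time):
Eventually get 1!/(3e^x) → 0

Answer: 0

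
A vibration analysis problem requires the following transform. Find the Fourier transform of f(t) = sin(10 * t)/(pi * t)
sin(W*t)/(pi*t) = (W/pi)*sinc(W*t/pi) is the impulse response of the ideal low-pass filter with cutoff W (here W = 10).
Its Fourier transform is a rectangular function:
F(omega) = 1 for |omega| < 10, 0 otherwise

Answer: rect(omega/20) [i.e., 1 for |omega| < 10, 0 otherwise]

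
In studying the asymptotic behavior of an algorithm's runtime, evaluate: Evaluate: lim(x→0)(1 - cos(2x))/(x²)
Using 1-cos(u) ≈ u²/2 for small u:
(1-cos(2x)) ≈ (2x)²/2=4x²/2
So limit=4/(2·1)=2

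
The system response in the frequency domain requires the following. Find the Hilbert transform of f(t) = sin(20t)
The Hilbert transform shifts each frequency component by -pi/2.
H{sin(wt)}=-cos(wt)
With w=20: H{sin(20t)}=-cos(20t)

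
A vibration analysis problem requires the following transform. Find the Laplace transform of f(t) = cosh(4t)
L{cosh(at)}=s/(s²-a²)
L{cosh(4t)}=s/(s²-16)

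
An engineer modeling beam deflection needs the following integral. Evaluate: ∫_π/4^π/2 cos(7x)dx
Antiderivative: sin(7x)/7
Evaluate at bounds: [sin(7·π/2)/7] - [sin(7·π/4)/7]
=((-1) - (-√2/2))/7=-1/7 + √2/14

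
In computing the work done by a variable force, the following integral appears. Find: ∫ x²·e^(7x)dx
Integration by parts twice:
First: u = x², dv = e^(7x) dx => x²e^(7x)/7 - (2/7)∫ xe^(7x) dx
Second (∫ xe^(7x) dx): xe^(7x)/7 - e^(7x)/49
Combining: e^(7x)(x²/7-2x/49+2/343)+C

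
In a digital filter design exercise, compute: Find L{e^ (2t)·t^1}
First shifting: L{e^(at)f(t)}=F(s-a)
L{t^1}=1/s^2
Shift s → s-2: 1/(s-2)^2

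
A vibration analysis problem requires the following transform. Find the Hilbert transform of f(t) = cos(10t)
The Hilbert transform shifts each frequency component by -pi/2.
H{cos(wt)} = sin(wt)
With w = 10: H{cos(10t)} = sin(10t)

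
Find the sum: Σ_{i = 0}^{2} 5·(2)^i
Geometric series: S=a(1 - r^n)/(1 - r)
a=5, r=2, n=3
S=5(1 - 8)/-1=35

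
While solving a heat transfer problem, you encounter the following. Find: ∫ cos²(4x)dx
Using identity cos²(u) = (1+cos(2u))/2:
∫ (1+cos(8x))/2 dx = x/2+sin(8x)/16+C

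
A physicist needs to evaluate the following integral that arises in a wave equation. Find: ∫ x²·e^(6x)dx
Integration by parts twice:
First: u = x², dv = e^(6x) dx => x²e^(6x)/6 - (2/6)∫ xe^(6x) dx
Second (∫ xe^(6x) dx): xe^(6x)/6 - e^(6x)/36
Combining: e^(6x)(x²/6-2x/36+2/216)+C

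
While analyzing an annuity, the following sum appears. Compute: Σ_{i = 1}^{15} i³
Using formula: Σ i^3 = [n(n + 1)/2]² = [15·16/2]² = 14400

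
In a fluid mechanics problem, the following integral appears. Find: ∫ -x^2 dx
Using power rule: ∫ -x^2 dx = -1/3 x^3 + C = (-1/3)x^3 + C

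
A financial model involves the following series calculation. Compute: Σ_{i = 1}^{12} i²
Using formula: Σ i^2 = n(n + 1)(2n + 1)/6 = 12·13·25/6 = 650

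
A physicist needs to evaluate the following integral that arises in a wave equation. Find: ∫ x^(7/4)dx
Power rule: ∫ x^(7/4) dx = x^(11/4)/(11/4)+C

Answer: (4/11)·x^(11/4)+C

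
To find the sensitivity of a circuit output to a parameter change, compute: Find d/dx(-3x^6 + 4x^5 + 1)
Power rule: d/dx(ax^n)=n·a·x^(n-1)
Term by term: -18·x^5 + 20·x^4

Answer: -18x^5 + 20x^4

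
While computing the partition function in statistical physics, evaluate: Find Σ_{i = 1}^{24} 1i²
=1·n(n+1)(2n+1)/6=1·24·25·49/6=4900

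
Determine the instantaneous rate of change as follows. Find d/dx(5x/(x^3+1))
Quotient rule: (f/g)'=(f'g - fg')/g²
f=5x, f'=5
g=x^3+1, g'=3x^2

Answer: (5·(x^3+1)-15x^3)/(x^3+1)²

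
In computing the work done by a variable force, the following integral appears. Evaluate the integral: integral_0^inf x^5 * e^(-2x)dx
This is a Gamma integral. Substitute u=2x (du=2 dx):
integral_0^inf x^5 * e^(-2x) dx=(1/2^6) integral_0^inf u^5 * e^(-u) du
=Gamma(6)/2^6=5!/2^6=120/64

Answer: 15/8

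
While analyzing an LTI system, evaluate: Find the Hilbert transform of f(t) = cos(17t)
The Hilbert transform shifts each frequency component by -pi/2.
H{cos(wt)}=sin(wt)
With w=17: H{cos(17t)}=sin(17t)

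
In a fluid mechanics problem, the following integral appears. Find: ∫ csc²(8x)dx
Since d/dx[-cot(8x)] = 8csc²(8x), integral = -cot(8x)/8+C

Answer: (-1/8)cot(8x)+C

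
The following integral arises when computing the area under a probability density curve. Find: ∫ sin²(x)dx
Using identity sin²(u) = (1 - cos(2u))/2:
∫ (1 - cos(2x))/2 dx = x/2 - sin(2x)/4 + C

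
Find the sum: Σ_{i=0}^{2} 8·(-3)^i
Geometric series: S = a(1 - r^n)/(1 - r)
a = 8, r = -3, n = 3
S = 8(1+27)/4 = 56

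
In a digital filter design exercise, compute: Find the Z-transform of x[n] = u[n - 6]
Using the time-shift property: Z{u[n-6]}=z^(-6) * z/(z-1)
=z^(-5)/(z-1)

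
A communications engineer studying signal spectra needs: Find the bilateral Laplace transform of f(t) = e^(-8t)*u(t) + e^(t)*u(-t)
For e^(-8t) * u(t): L=1/(s+8), Re(s) > -8
For e^(t) * u(-t): L=-1/(s-1), Re(s) < 1
Combined: F(s)=1/(s+8)-1/(s-1), -8 < Re(s) < 1

Answer: 1/(s+8)-1/(s-1), ROC: -8 < Re(s) < 1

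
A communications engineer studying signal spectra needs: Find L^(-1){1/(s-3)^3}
L^(-1){1/(s-a)^n}=t^(n-1)·e^(at)/(n-1)!
Here a=3, n=3: t^2·e^(3t)/2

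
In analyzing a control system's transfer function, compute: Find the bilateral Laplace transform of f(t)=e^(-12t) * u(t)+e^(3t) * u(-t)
For e^(-12t) * u(t): L = 1/(s+12), Re(s) > -12
For e^(3t) * u(-t): L = -1/(s-3), Re(s) < 3
Combined: F(s) = 1/(s+12)-1/(s-3), -12 < Re(s) < 3

Answer: 1/(s+12)-1/(s-3), ROC: -12 < Re(s) < 3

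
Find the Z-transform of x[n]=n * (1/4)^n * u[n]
Using the property Z{n * a^n * u[n]} = az/(z-a)^2
With a = 1/4: X(z) = (1/4)z/(z - 1/4)^2, |z| > 1/4

Answer: (1/4)z/(z - 1/4)^2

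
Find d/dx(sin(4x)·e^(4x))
Product rule: (fg)' = f'g+fg'
f = sin(4x), f' = 4·cos(4x)
g = e^(4x), g' = 4·e^(4x)

Answer: 4·cos(4x)·e^(4x)+4·sin(4x)·e^(4x)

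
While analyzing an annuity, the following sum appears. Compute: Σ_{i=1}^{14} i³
Using formula: Σ i^3=[n(n + 1)/2]²=[14·15/2]²=11025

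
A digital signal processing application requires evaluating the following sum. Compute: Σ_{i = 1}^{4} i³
Using formula: Σ i^3=[n(n+1)/2]²=[4·5/2]²=100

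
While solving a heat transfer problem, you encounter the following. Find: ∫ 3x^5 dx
Using power rule: ∫ 3x^5 dx=3/6 x^6 + C=(1/2)x^6 + C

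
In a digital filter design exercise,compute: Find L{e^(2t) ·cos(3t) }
First shifting: L{e^(at)f(t)} = F(s-a)
L{cos(3t)} = s/(s² + 9)
Shift: (s-2)/((s-2)² + 9)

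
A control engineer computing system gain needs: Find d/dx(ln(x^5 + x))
Chain rule: d/dx[ln(u)] = u'/u where u = x^5 + x
u' = 5x^4 + 1

Answer: (5x^4 + 1)/(x^5 + x)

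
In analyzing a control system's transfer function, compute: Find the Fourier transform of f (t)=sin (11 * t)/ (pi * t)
sin(W*t)/(pi*t) = (W/pi)*sinc(W*t/pi) is the impulse response of the ideal low-pass filter with cutoff W (here W = 11).
Its Fourier transform is a rectangular function:
F(omega) = 1 for |omega| < 11, 0 otherwise

Answer: rect(omega/22) [i.e., 1 for |omega| < 11, 0 otherwise]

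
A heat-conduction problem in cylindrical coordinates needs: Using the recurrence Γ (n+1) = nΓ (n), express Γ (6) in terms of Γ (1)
Γ(6) = 5Γ(5) = 5·4Γ(4) = ... = 5!·Γ(1) = 120·Γ(1)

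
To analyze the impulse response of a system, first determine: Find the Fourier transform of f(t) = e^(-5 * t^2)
The Fourier transform of a Gaussian e^(-a * t^2) is sqrt(pi/a) * e^(-omega^2/(4a)).
With a = 5: F(omega) = sqrt(pi/5) * e^(-omega^2/20)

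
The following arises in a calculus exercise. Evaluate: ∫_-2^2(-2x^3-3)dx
Step 1: Find antiderivative F(x) = (-1/2)x^4 - 3x
Step 2: F(2) - F(-2) = -14 - (-2) = -12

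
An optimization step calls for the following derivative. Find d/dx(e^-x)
Chain rule: d/dx[e^u]=e^u · u' where u=-x
u'=-1

Answer: -1·e^-x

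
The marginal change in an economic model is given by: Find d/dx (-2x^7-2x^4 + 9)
Power rule: d/dx(ax^n)=n·a·x^(n-1)
Term by term: -14·x^6-8·x^3

Answer: -14x^6-8x^3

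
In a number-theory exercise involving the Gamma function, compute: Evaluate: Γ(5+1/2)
Γ(n+1/2)=(2n)!√π/(4^n·n!)
=3628800√π/(1024·120)=(945/32)·√π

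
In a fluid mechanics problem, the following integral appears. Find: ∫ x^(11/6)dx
Power rule: ∫ x^(11/6) dx=x^(17/6)/(17/6) + C

Answer: (6/17)·x^(17/6) + C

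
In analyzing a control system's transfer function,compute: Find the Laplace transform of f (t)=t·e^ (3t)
L{t·e^(at)}=1/(s-a)²
L{t·e^(3t)}=1/(s-3)²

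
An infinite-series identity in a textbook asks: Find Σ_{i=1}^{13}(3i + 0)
=3·Σ i + 0·13=3·91 + 0=273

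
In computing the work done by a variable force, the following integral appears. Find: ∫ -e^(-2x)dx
Since d/dx[e^(-2x)] = -2e^(-2x), we get 1/2 e^(-2x) + C

Answer: (1/2)e^(-2x) + C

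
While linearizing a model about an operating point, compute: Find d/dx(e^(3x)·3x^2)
Product rule: (fg)' = f'g + fg'
f = e^(3x), f' = 3·e^(3x)
g = 3x^2, g' = 6x

Answer: 9·e^(3x)·x^2 + 6·e^(3x)·x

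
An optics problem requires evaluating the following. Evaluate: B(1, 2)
B(x,y)=Γ(x)Γ(y)/Γ(x+y)=(x-1)!(y-1)!/(x+y-1)!
B(1,2)=0!·1!/2!=1/2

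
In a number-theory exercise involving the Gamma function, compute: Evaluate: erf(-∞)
erf(-∞)=-1 (the error function is odd, so erf(-∞)=-erf(∞)=-1)

Answer: -1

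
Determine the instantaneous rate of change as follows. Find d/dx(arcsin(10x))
d/dx[arcsin(u)] = u'/√(1-u²), u = 10x, u' = 10

Answer: 10/√(1-100x²)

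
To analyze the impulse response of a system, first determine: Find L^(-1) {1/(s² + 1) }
L^(-1){w/(s²+w²)} = sin(wt)
Here w = 1

Answer: sin(t)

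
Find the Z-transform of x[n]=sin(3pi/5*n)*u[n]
Z{sin(w0 * n) * u[n]} = z * sin(w0)/(z^2-2z * cos(w0)+1)
With w0 = 3pi/5: X(z) = z * sin(3pi/5)/(z^2-2z * cos(3pi/5)+1)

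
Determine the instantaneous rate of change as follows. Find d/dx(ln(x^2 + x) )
Chain rule: d/dx[ln(u)]=u'/u where u=x^2+x
u'=2x+1

Answer: (2x+1)/(x^2+x)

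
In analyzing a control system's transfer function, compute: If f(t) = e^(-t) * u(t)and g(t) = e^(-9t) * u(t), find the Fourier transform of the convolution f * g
By the convolution theorem: F{f * g}=F(omega) * G(omega)
F(omega)=1/(1 + j * omega), G(omega)=1/(9 + j * omega)
F{f * g}=1/((1 + j * omega)(9 + j * omega))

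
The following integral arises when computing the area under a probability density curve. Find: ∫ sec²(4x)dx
Since d/dx[tan(4x)]=4sec²(4x), integral=tan(4x)/4 + C

Answer: (1/4)tan(4x) + C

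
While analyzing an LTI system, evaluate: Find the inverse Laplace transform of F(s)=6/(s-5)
L^(-1){6/(s-a)} = c·e^(at)
Here a = 5, c = 6

Answer: 6e^(5t)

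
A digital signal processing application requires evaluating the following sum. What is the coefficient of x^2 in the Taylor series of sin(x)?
sin(x) has only odd powers. Coefficient of x^2 = 0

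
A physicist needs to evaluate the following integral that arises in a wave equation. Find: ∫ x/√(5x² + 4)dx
Let u = 5x²+4, du = 10x dx
∫ (1/10)·u^(-1/2) du = √u/5+C

Answer: √(5x²+4)/5+C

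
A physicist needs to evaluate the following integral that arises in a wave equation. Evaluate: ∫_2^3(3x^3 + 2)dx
Step 1: Find antiderivative F(x) = (3/4)x^4 + 2x
Step 2: F(3) - F(2) = 267/4 - (16) = 203/4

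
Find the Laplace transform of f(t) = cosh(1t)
L{cosh(at)} = s/(s²-a²)
L{cosh(1t)} = s/(s²-1)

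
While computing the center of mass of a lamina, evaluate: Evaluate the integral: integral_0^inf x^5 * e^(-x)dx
This is a Gamma integral. Substitute u = 1x:
integral_0^inf x^5*e^(-x) dx = (1/1^6) integral_0^inf u^5*e^(-u) du
= Gamma(6)/1^6 = 5!/1^6 = 120/1

Answer: 120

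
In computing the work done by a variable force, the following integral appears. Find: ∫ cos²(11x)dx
Using identity cos²(u)=(1 + cos(2u))/2:
∫ (1 + cos(22x))/2 dx=x/2 + sin(22x)/44 + C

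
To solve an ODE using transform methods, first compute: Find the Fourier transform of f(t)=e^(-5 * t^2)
The Fourier transform of a Gaussian e^(-a * t^2) is sqrt(pi/a) * e^(-omega^2/(4a)).
With a = 5: F(omega) = sqrt(pi/5) * e^(-omega^2/20)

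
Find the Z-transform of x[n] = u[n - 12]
Using the time-shift property: Z{u[n-12]} = z^(-12)*z/(z-1)
= z^(-11)/(z-1)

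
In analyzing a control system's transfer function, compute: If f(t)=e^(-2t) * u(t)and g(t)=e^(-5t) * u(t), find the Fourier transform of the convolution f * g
By the convolution theorem: F{f * g} = F(omega) * G(omega)
F(omega) = 1/(2 + j * omega), G(omega) = 1/(5 + j * omega)
F{f * g} = 1/((2 + j * omega)(5 + j * omega))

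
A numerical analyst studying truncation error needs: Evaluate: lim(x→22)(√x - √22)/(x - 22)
Multiply by conjugate (√x + √22)/(√x + √22):
= (x - 22)/((x - 22)(√x + √22)) = 1/(√x + √22)
As x → 22: 1/(2√22)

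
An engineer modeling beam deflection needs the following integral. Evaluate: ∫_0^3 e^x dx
Antiderivative: e^x
Evaluate: (e^3-1)

Answer: e^3-1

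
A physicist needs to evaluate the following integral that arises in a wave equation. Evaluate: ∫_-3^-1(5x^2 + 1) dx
Step 1: Find antiderivative F(x)=(5/3)x^3+x
Step 2: F(-1) - F(-3)=-8/3 - (-48)=136/3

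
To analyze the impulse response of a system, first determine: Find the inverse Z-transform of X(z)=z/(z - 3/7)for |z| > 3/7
Standard pair: z/(z-a) <-> a^n * u[n] for causal signals
With a = 3/7: x[n] = (3/7)^n * u[n]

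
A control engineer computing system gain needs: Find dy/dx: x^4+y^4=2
Differentiate: 4x^3 + 4y^3·(dy/dx)=0
dy/dx=-4x^3/(4y^3)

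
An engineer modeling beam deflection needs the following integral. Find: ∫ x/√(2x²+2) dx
Let u=2x²+2, du=4x dx
∫ (1/4)·u^(-1/2) du=√u/2+C

Answer: √(2x²+2)/2+C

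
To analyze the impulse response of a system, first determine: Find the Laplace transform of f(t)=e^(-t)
L{e^(at)}=1/(s-a)
L{e^(-t)}=1/(s + 1)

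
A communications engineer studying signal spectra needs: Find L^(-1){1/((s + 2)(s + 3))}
Partial fractions: 1/((s + 2)(s + 3))=A/(s + 2) + B/(s + 3)
Cover-up: A=1/(s + 3)|_{s=-2}=1; B=1/(s + 2)|_{s=-3}=-1
L^(-1)=e^(-2t) - e^(-3t)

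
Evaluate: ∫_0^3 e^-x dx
Antiderivative: -e^-x
Evaluate: -(e^-3 - 1)

Answer: (e^-3 - 1)/(-1)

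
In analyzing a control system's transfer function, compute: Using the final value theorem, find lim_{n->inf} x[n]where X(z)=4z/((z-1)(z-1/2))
Final value theorem: lim x[n]=lim_{z->1} (z-1)*X(z)
(z-1)*X(z)=4z/(z-1/2)
As z->1: 4/(1 - 1/2)=4/(1/2)=8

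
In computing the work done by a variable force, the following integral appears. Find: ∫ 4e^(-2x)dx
Since d/dx[e^(-2x)] = -2e^(-2x), we get -2 e^(-2x) + C

Answer: -2e^(-2x) + C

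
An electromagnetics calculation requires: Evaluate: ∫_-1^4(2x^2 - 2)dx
Step 1: Find antiderivative F(x)=(2/3)x^3 - 2x
Step 2: F(4) - F(-1)=104/3 - (4/3)=100/3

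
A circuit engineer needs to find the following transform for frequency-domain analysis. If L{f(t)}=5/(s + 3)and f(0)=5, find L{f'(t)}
L{f'(t)}=s·F(s) - f(0)=5s/(s+3)-5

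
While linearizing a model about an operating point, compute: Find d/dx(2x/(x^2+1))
Quotient rule: (f/g)'=(f'g - fg')/g²
f=2x, f'=2
g=x^2 + 1, g'=2x

Answer: (2·(x^2 + 1) - 4x^2)/(x^2 + 1)²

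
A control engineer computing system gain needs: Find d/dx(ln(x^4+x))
Chain rule: d/dx[ln(u)]=u'/u where u=x^4 + x
u'=4x^3 + 1

Answer: (4x^3 + 1)/(x^4 + x)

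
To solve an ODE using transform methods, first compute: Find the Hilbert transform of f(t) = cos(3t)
The Hilbert transform shifts each frequency component by -pi/2.
H{cos(wt)}=sin(wt)
With w=3: H{cos(3t)}=sin(3t)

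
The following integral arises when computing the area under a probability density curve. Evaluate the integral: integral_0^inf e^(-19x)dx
integral_0^inf e^(-19x) dx = [-1/19 * e^(-19x)]_0^inf
= 0 - (-1/19) = 1/19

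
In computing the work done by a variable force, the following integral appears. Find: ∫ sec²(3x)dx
Since d/dx[tan(3x)]=3sec²(3x), integral=tan(3x)/3 + C

Answer: (1/3)tan(3x) + C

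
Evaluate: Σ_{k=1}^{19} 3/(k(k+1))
Partial fractions: 3/(k(k+1))=3/k - 3/(k+1)
Telescoping sum: 3(1-1/20)=3·19/20

Answer: 57/20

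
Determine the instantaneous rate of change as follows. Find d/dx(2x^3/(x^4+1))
Quotient rule: (f/g)'=(f'g - fg')/g²
f=2x^3, f'=6x^2
g=x^4 + 1, g'=4x^3

Answer: (6x^2·(x^4 + 1) - 8x^6)/(x^4 + 1)²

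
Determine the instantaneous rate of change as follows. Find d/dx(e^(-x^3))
Chain rule: d/dx[e^u]=e^u · u' where u=-x^3
u'=-3x^2

Answer: -3x^2·e^(-x^3)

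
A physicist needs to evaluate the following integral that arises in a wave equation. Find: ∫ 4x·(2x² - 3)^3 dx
Let u=2x² - 3, du=4x dx
∫ u^3 du=u^4/4+C

Answer: (2x² - 3)^4/4+C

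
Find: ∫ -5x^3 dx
Using power rule: ∫ -5x^3 dx=-5/4 x^4+C=(-5/4)x^4+C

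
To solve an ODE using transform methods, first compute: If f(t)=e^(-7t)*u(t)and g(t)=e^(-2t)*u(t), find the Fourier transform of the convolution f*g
By the convolution theorem: F{f * g} = F(omega) * G(omega)
F(omega) = 1/(7 + j * omega), G(omega) = 1/(2 + j * omega)
F{f * g} = 1/((7 + j * omega)(2 + j * omega))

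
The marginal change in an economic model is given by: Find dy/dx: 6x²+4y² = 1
Differentiate: 12x + 8y·(dy/dx) = 0
dy/dx = -12x/(8y) = -(3/2)·(x/y)

Answer: dy/dx = -(3/2)·(x/y)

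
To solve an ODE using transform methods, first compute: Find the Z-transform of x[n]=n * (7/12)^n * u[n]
Using the property Z{n*a^n*u[n]}=az/(z-a)^2
With a=7/12: X(z)=(7/12)z/(z - 7/12)^2, |z| > 7/12

Answer: (7/12)z/(z - 7/12)^2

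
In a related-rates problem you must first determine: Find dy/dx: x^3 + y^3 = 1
Differentiate: 3x^2 + 3y^2·(dy/dx)=0
dy/dx=-3x^2/(3y^2)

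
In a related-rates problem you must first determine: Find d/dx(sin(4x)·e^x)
Product rule: (fg)'=f'g+fg'
f=sin(4x), f'=4·cos(4x)
g=e^x, g'=e^x

Answer: 4·cos(4x)·e^x+sin(4x)·e^x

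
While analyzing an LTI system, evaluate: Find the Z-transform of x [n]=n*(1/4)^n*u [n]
Using the property Z{n*a^n*u[n]}=az/(z-a)^2
With a=1/4: X(z)=(1/4)z/(z - 1/4)^2, |z| > 1/4

Answer: (1/4)z/(z - 1/4)^2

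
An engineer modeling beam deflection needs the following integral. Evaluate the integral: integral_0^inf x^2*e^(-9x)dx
This is a Gamma integral. Substitute u=9x (du=9 dx):
integral_0^inf x^2*e^(-9x) dx=(1/9^3) integral_0^inf u^2*e^(-u) du
=Gamma(3)/9^3=2!/9^3=2/729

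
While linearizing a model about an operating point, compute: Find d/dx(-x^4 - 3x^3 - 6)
Power rule: d/dx(ax^n)=n·a·x^(n-1)
Term by term: -4·x^3-9·x^2

Answer: -4x^3-9x^2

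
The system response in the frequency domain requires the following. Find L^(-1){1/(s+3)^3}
L^(-1){1/(s-a)^n}=t^(n-1)·e^(at)/(n-1)!
Here a=-3, n=3: t^2·e^(-3t)/2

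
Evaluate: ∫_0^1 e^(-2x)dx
Antiderivative: (1/(-2))e^(-2x)
Evaluate: (1/(-2))(e^-2-1)

Answer: (e^-2-1)/(-2)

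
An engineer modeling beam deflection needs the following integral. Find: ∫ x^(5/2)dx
Power rule: ∫ x^(5/2) dx=x^(7/2)/(7/2)+C

Answer: (2/7)·x^(7/2)+C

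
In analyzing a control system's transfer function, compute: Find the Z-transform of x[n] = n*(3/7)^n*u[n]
Using the property Z{n * a^n * u[n]} = az/(z-a)^2
With a = 3/7: X(z) = (3/7)z/(z - 3/7)^2, |z| > 3/7

Answer: (3/7)z/(z - 3/7)^2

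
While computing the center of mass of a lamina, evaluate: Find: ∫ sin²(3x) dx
Using identity sin²(u)=(1 - cos(2u))/2:
∫ (1 - cos(6x))/2 dx=x/2 - sin(6x)/12 + C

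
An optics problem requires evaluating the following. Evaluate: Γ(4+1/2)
Γ(n + 1/2) = (2n)!√π/(4^n·n!)
= 40320√π/(256·24) = (105/16)·√π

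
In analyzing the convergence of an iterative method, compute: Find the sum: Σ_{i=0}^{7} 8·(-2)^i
Geometric series: S=a(1 - r^n)/(1 - r)
a=8, r=-2, n=8
S=8(1-256)/3=-680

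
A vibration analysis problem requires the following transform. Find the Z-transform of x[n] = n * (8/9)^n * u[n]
Using the property Z{n * a^n * u[n]} = az/(z-a)^2
With a = 8/9: X(z) = (8/9)z/(z - 8/9)^2, |z| > 8/9

Answer: (8/9)z/(z - 8/9)^2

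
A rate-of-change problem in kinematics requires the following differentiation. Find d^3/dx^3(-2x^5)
Apply power rule 3 times:
d^1: -10x^4
d^2: -40x^3
d^3: -120x^2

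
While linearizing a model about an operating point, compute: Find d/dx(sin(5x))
Chain rule: d/dx[sin(u)] = cos(u)·u' where u = 5x
u' = 5

Answer: 5·cos(5x)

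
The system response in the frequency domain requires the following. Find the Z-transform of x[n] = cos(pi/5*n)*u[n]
Z{cos(w0*n)*u[n]} = z(z - cos(w0))/(z^2-2z*cos(w0)+1)
With w0 = pi/5: X(z) = z(z - cos(pi/5))/(z^2-2z*cos(pi/5)+1)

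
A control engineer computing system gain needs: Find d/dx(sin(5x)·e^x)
Product rule: (fg)'=f'g + fg'
f=sin(5x), f'=5·cos(5x)
g=e^x, g'=e^x

Answer: 5·cos(5x)·e^x + sin(5x)·e^x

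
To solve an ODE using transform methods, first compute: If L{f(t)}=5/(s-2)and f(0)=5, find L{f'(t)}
L{f'(t)}=s·F(s) - f(0)=5s/(s-2)-5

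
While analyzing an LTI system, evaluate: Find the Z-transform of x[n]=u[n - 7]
Using the time-shift property: Z{u[n-7]}=z^(-7) * z/(z-1)
=z^(-6)/(z-1)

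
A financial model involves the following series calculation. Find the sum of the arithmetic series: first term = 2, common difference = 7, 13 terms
Last term: a_n=2 + (13 - 1)·7=86
Sum=n(a_1 + a_n)/2=13(2 + 86)/2=572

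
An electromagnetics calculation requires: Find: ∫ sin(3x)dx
Using substitution u=3x: ∫ sin(u) du/3=-cos(u)/3+C

Answer: (-1/3)cos(3x)+C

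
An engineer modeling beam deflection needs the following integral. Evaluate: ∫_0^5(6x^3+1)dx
Step 1: Find antiderivative F(x)=(3/2)x^4+x
Step 2: F(5) - F(0)=1885/2 - (0)=1885/2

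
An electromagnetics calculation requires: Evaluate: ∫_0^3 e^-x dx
Antiderivative: -e^-x
Evaluate: -(e^-3 - 1)

Answer: (e^-3 - 1)/(-1)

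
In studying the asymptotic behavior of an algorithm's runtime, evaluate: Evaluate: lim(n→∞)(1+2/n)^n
This is the definition of e^2: lim(1 + 2/n)^n=e^2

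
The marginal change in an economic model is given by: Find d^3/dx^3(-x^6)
Apply power rule 3 times:
d^1: -6x^5
d^2: -30x^4
d^3: -120x^3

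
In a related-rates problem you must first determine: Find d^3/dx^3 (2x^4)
Apply power rule 3 times:
d^1: 8x^3
d^2: 24x^2
d^3: 48x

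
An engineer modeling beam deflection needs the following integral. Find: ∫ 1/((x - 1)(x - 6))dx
Partial fractions: 1/((x-1)(x-6)) = A/(x-1)+B/(x-6)
A = -1/5, B = 1/5
∫ [-1/5· 1/(x-1)+1/5· 1/(x-6)] dx
= (1/5)[ln|x-6| - ln|x-1|]+C

Answer: (1/5)·ln|(x-6)/(x-1)|+C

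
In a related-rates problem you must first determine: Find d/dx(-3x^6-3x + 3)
Power rule: d/dx(ax^n)=n·a·x^(n-1)
Term by term: -18·x^5 - 3

Answer: -18x^5 - 3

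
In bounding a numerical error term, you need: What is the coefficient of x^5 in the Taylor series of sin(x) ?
sin(x) = Σ (-1)^k x^(2k + 1)/(2k + 1)!
For x^5: (-1)^2/5! = 1/120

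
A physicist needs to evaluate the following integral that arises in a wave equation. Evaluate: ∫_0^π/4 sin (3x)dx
Antiderivative: -cos(3x)/3
Evaluate at bounds: [-cos(3·π/4)/3] - [-cos(3·0)/3]
= (-(-√2/2)+(1))/3 = 1/3+√2/6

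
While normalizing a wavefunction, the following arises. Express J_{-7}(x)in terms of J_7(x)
For integer n: J_{-n}(x) = (-1)^n J_n(x)
With n = 7: J_{-7}(x) = (-1)^7 J_7(x) = -J_7(x)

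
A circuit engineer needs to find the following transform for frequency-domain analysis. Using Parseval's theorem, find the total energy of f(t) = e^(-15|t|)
Parseval's theorem: E=integral |f(t)|^2 dt=(1/2pi) integral |F(omega)|^2 domega
E=integral_{-inf}^{inf} e^(-30|t|) dt=2*integral_0^inf e^(-30t) dt=2/(2*15)=1/15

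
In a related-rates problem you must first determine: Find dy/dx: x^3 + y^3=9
Differentiate: 3x^2 + 3y^2·(dy/dx)=0
dy/dx=-3x^2/(3y^2)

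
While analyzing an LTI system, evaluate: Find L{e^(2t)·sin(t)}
First shifting: L{e^(at)f(t)}=F(s-a)
L{sin(t)}=1/(s² + 1)
Shift: 1/((s-2)² + 1)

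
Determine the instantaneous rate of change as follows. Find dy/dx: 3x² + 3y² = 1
Differentiate: 6x+6y·(dy/dx) = 0
dy/dx = -6x/(6y) = -1·(x/y)

Answer: dy/dx = -1·(x/y)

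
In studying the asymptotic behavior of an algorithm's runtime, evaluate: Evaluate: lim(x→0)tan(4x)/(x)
tan(u) ≈ u for small u:
tan(4x)/(x) ≈ 4x/(x)=4/1

Answer: 4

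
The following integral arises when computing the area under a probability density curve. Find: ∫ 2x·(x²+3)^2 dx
Let u=x²+3, du=2x dx
∫ u^2 du=u^3/3+C

Answer: (x²+3)^3/3+C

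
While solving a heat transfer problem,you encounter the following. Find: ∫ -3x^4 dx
Using power rule: ∫ -3x^4 dx = -3/5 x^5 + C = (-3/5)x^5 + C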